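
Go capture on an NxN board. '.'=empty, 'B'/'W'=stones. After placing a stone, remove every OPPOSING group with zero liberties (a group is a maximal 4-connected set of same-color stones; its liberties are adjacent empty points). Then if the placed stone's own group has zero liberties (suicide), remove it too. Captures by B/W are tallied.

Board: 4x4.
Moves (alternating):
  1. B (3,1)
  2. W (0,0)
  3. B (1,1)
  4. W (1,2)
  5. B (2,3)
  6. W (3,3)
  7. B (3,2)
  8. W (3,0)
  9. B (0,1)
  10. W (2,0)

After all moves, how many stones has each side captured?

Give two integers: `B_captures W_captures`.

Move 1: B@(3,1) -> caps B=0 W=0
Move 2: W@(0,0) -> caps B=0 W=0
Move 3: B@(1,1) -> caps B=0 W=0
Move 4: W@(1,2) -> caps B=0 W=0
Move 5: B@(2,3) -> caps B=0 W=0
Move 6: W@(3,3) -> caps B=0 W=0
Move 7: B@(3,2) -> caps B=1 W=0
Move 8: W@(3,0) -> caps B=1 W=0
Move 9: B@(0,1) -> caps B=1 W=0
Move 10: W@(2,0) -> caps B=1 W=0

Answer: 1 0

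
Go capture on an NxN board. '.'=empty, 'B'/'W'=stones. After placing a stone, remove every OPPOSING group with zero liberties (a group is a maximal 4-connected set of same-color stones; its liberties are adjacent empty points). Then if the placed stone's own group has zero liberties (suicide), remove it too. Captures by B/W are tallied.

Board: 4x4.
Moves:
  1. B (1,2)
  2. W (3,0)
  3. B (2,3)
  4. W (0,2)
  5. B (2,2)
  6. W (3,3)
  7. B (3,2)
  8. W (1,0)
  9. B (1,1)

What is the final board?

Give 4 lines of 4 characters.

Move 1: B@(1,2) -> caps B=0 W=0
Move 2: W@(3,0) -> caps B=0 W=0
Move 3: B@(2,3) -> caps B=0 W=0
Move 4: W@(0,2) -> caps B=0 W=0
Move 5: B@(2,2) -> caps B=0 W=0
Move 6: W@(3,3) -> caps B=0 W=0
Move 7: B@(3,2) -> caps B=1 W=0
Move 8: W@(1,0) -> caps B=1 W=0
Move 9: B@(1,1) -> caps B=1 W=0

Answer: ..W.
WBB.
..BB
W.B.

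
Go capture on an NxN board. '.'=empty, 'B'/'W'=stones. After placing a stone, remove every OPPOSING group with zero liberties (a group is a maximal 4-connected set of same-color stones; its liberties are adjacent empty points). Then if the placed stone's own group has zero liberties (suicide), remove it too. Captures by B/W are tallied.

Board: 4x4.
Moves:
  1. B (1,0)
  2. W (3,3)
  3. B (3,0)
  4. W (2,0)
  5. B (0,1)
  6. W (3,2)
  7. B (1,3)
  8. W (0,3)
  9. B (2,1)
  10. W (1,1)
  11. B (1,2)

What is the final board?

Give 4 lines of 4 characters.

Move 1: B@(1,0) -> caps B=0 W=0
Move 2: W@(3,3) -> caps B=0 W=0
Move 3: B@(3,0) -> caps B=0 W=0
Move 4: W@(2,0) -> caps B=0 W=0
Move 5: B@(0,1) -> caps B=0 W=0
Move 6: W@(3,2) -> caps B=0 W=0
Move 7: B@(1,3) -> caps B=0 W=0
Move 8: W@(0,3) -> caps B=0 W=0
Move 9: B@(2,1) -> caps B=1 W=0
Move 10: W@(1,1) -> caps B=1 W=0
Move 11: B@(1,2) -> caps B=2 W=0

Answer: .B.W
B.BB
.B..
B.WW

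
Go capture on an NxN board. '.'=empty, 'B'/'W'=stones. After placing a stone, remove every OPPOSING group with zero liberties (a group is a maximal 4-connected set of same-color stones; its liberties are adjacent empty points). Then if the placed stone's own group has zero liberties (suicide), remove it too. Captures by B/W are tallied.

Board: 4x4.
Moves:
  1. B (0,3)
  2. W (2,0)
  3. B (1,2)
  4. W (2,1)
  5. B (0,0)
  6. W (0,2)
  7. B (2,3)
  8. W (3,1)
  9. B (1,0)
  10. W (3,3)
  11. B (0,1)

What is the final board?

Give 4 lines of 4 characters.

Move 1: B@(0,3) -> caps B=0 W=0
Move 2: W@(2,0) -> caps B=0 W=0
Move 3: B@(1,2) -> caps B=0 W=0
Move 4: W@(2,1) -> caps B=0 W=0
Move 5: B@(0,0) -> caps B=0 W=0
Move 6: W@(0,2) -> caps B=0 W=0
Move 7: B@(2,3) -> caps B=0 W=0
Move 8: W@(3,1) -> caps B=0 W=0
Move 9: B@(1,0) -> caps B=0 W=0
Move 10: W@(3,3) -> caps B=0 W=0
Move 11: B@(0,1) -> caps B=1 W=0

Answer: BB.B
B.B.
WW.B
.W.W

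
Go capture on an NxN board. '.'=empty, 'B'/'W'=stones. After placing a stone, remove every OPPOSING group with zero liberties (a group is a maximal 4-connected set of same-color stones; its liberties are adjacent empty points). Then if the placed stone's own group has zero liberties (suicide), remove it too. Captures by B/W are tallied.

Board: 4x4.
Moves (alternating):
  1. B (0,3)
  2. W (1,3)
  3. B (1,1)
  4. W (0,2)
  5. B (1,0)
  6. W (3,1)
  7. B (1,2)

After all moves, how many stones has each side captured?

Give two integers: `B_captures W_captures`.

Move 1: B@(0,3) -> caps B=0 W=0
Move 2: W@(1,3) -> caps B=0 W=0
Move 3: B@(1,1) -> caps B=0 W=0
Move 4: W@(0,2) -> caps B=0 W=1
Move 5: B@(1,0) -> caps B=0 W=1
Move 6: W@(3,1) -> caps B=0 W=1
Move 7: B@(1,2) -> caps B=0 W=1

Answer: 0 1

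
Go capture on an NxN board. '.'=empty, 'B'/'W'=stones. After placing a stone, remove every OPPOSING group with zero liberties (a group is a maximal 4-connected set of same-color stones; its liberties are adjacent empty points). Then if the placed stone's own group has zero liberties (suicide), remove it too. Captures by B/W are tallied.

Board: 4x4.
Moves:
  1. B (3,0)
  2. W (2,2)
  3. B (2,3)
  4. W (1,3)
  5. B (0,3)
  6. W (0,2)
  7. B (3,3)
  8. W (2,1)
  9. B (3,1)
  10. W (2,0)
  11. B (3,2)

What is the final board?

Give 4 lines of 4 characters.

Move 1: B@(3,0) -> caps B=0 W=0
Move 2: W@(2,2) -> caps B=0 W=0
Move 3: B@(2,3) -> caps B=0 W=0
Move 4: W@(1,3) -> caps B=0 W=0
Move 5: B@(0,3) -> caps B=0 W=0
Move 6: W@(0,2) -> caps B=0 W=1
Move 7: B@(3,3) -> caps B=0 W=1
Move 8: W@(2,1) -> caps B=0 W=1
Move 9: B@(3,1) -> caps B=0 W=1
Move 10: W@(2,0) -> caps B=0 W=1
Move 11: B@(3,2) -> caps B=0 W=1

Answer: ..W.
...W
WWW.
....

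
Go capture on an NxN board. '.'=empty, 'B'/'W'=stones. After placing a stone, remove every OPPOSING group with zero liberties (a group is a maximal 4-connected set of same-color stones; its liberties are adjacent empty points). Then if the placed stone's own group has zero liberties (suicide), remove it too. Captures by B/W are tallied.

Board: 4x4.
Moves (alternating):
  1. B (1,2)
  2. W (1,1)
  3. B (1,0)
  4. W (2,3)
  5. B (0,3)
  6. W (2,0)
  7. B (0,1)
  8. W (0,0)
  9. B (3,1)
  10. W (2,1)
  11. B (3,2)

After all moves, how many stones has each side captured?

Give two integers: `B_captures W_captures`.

Answer: 0 1

Derivation:
Move 1: B@(1,2) -> caps B=0 W=0
Move 2: W@(1,1) -> caps B=0 W=0
Move 3: B@(1,0) -> caps B=0 W=0
Move 4: W@(2,3) -> caps B=0 W=0
Move 5: B@(0,3) -> caps B=0 W=0
Move 6: W@(2,0) -> caps B=0 W=0
Move 7: B@(0,1) -> caps B=0 W=0
Move 8: W@(0,0) -> caps B=0 W=1
Move 9: B@(3,1) -> caps B=0 W=1
Move 10: W@(2,1) -> caps B=0 W=1
Move 11: B@(3,2) -> caps B=0 W=1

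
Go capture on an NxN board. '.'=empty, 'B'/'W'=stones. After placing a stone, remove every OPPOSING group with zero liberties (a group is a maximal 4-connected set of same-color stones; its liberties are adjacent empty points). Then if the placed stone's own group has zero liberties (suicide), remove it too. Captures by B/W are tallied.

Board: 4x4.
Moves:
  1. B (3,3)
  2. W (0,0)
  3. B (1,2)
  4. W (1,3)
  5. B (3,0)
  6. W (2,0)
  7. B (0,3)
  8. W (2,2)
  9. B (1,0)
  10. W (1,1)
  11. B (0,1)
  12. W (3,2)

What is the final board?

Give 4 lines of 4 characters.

Move 1: B@(3,3) -> caps B=0 W=0
Move 2: W@(0,0) -> caps B=0 W=0
Move 3: B@(1,2) -> caps B=0 W=0
Move 4: W@(1,3) -> caps B=0 W=0
Move 5: B@(3,0) -> caps B=0 W=0
Move 6: W@(2,0) -> caps B=0 W=0
Move 7: B@(0,3) -> caps B=0 W=0
Move 8: W@(2,2) -> caps B=0 W=0
Move 9: B@(1,0) -> caps B=0 W=0
Move 10: W@(1,1) -> caps B=0 W=1
Move 11: B@(0,1) -> caps B=0 W=1
Move 12: W@(3,2) -> caps B=0 W=1

Answer: WB.B
.WBW
W.W.
B.WB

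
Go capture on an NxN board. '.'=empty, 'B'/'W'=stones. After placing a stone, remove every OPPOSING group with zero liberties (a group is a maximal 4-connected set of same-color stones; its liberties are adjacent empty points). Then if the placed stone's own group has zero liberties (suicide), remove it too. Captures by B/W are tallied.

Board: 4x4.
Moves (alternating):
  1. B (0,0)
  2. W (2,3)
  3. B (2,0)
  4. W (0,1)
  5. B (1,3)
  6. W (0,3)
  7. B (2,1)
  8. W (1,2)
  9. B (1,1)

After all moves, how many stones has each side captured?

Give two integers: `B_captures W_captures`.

Answer: 0 1

Derivation:
Move 1: B@(0,0) -> caps B=0 W=0
Move 2: W@(2,3) -> caps B=0 W=0
Move 3: B@(2,0) -> caps B=0 W=0
Move 4: W@(0,1) -> caps B=0 W=0
Move 5: B@(1,3) -> caps B=0 W=0
Move 6: W@(0,3) -> caps B=0 W=0
Move 7: B@(2,1) -> caps B=0 W=0
Move 8: W@(1,2) -> caps B=0 W=1
Move 9: B@(1,1) -> caps B=0 W=1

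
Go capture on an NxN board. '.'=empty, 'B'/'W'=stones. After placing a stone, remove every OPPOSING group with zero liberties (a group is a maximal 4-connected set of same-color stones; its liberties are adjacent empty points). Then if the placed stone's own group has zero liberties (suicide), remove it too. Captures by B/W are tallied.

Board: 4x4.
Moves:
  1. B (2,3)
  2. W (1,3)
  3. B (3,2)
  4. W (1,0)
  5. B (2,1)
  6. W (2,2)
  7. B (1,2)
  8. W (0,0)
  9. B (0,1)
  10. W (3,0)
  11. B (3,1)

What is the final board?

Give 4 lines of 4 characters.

Move 1: B@(2,3) -> caps B=0 W=0
Move 2: W@(1,3) -> caps B=0 W=0
Move 3: B@(3,2) -> caps B=0 W=0
Move 4: W@(1,0) -> caps B=0 W=0
Move 5: B@(2,1) -> caps B=0 W=0
Move 6: W@(2,2) -> caps B=0 W=0
Move 7: B@(1,2) -> caps B=1 W=0
Move 8: W@(0,0) -> caps B=1 W=0
Move 9: B@(0,1) -> caps B=1 W=0
Move 10: W@(3,0) -> caps B=1 W=0
Move 11: B@(3,1) -> caps B=1 W=0

Answer: WB..
W.BW
.B.B
WBB.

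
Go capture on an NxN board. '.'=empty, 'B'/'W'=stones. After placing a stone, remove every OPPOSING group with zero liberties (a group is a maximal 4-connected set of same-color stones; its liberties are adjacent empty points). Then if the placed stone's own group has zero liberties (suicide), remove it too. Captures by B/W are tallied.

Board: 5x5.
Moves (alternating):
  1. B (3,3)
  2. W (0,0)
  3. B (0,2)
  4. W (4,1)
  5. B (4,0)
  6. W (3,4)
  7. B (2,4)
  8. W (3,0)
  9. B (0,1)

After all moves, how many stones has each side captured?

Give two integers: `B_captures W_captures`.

Answer: 0 1

Derivation:
Move 1: B@(3,3) -> caps B=0 W=0
Move 2: W@(0,0) -> caps B=0 W=0
Move 3: B@(0,2) -> caps B=0 W=0
Move 4: W@(4,1) -> caps B=0 W=0
Move 5: B@(4,0) -> caps B=0 W=0
Move 6: W@(3,4) -> caps B=0 W=0
Move 7: B@(2,4) -> caps B=0 W=0
Move 8: W@(3,0) -> caps B=0 W=1
Move 9: B@(0,1) -> caps B=0 W=1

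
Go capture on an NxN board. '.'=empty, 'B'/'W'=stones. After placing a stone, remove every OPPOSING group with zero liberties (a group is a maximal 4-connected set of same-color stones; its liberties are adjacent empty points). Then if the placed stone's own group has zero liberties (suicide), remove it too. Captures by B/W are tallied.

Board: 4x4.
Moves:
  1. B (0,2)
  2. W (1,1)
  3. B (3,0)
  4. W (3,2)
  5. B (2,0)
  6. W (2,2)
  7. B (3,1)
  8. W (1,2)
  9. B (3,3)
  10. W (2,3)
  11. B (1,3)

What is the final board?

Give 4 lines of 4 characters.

Move 1: B@(0,2) -> caps B=0 W=0
Move 2: W@(1,1) -> caps B=0 W=0
Move 3: B@(3,0) -> caps B=0 W=0
Move 4: W@(3,2) -> caps B=0 W=0
Move 5: B@(2,0) -> caps B=0 W=0
Move 6: W@(2,2) -> caps B=0 W=0
Move 7: B@(3,1) -> caps B=0 W=0
Move 8: W@(1,2) -> caps B=0 W=0
Move 9: B@(3,3) -> caps B=0 W=0
Move 10: W@(2,3) -> caps B=0 W=1
Move 11: B@(1,3) -> caps B=0 W=1

Answer: ..B.
.WWB
B.WW
BBW.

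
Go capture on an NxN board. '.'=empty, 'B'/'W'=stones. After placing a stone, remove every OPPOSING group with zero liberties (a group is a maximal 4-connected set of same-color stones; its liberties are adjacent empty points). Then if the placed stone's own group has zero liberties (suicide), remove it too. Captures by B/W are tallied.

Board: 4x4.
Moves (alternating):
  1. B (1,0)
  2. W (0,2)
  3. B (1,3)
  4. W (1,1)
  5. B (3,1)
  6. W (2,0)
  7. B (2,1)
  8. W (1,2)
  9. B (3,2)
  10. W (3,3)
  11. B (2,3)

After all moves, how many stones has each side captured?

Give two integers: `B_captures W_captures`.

Move 1: B@(1,0) -> caps B=0 W=0
Move 2: W@(0,2) -> caps B=0 W=0
Move 3: B@(1,3) -> caps B=0 W=0
Move 4: W@(1,1) -> caps B=0 W=0
Move 5: B@(3,1) -> caps B=0 W=0
Move 6: W@(2,0) -> caps B=0 W=0
Move 7: B@(2,1) -> caps B=0 W=0
Move 8: W@(1,2) -> caps B=0 W=0
Move 9: B@(3,2) -> caps B=0 W=0
Move 10: W@(3,3) -> caps B=0 W=0
Move 11: B@(2,3) -> caps B=1 W=0

Answer: 1 0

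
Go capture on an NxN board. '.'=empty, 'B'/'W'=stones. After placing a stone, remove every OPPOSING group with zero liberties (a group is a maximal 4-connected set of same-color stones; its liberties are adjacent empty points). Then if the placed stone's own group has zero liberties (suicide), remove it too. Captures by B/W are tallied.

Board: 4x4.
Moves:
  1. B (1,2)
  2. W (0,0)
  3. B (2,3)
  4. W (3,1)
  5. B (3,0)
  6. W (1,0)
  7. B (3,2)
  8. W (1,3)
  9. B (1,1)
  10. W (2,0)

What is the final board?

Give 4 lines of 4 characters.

Move 1: B@(1,2) -> caps B=0 W=0
Move 2: W@(0,0) -> caps B=0 W=0
Move 3: B@(2,3) -> caps B=0 W=0
Move 4: W@(3,1) -> caps B=0 W=0
Move 5: B@(3,0) -> caps B=0 W=0
Move 6: W@(1,0) -> caps B=0 W=0
Move 7: B@(3,2) -> caps B=0 W=0
Move 8: W@(1,3) -> caps B=0 W=0
Move 9: B@(1,1) -> caps B=0 W=0
Move 10: W@(2,0) -> caps B=0 W=1

Answer: W...
WBBW
W..B
.WB.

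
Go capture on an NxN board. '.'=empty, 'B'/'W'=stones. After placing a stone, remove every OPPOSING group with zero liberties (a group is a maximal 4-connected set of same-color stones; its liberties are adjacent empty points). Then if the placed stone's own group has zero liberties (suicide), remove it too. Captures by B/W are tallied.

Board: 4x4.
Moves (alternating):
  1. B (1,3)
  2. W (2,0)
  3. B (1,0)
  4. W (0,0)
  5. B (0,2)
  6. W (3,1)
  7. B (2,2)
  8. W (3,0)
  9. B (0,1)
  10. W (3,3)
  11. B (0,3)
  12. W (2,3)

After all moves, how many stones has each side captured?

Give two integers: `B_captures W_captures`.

Answer: 1 0

Derivation:
Move 1: B@(1,3) -> caps B=0 W=0
Move 2: W@(2,0) -> caps B=0 W=0
Move 3: B@(1,0) -> caps B=0 W=0
Move 4: W@(0,0) -> caps B=0 W=0
Move 5: B@(0,2) -> caps B=0 W=0
Move 6: W@(3,1) -> caps B=0 W=0
Move 7: B@(2,2) -> caps B=0 W=0
Move 8: W@(3,0) -> caps B=0 W=0
Move 9: B@(0,1) -> caps B=1 W=0
Move 10: W@(3,3) -> caps B=1 W=0
Move 11: B@(0,3) -> caps B=1 W=0
Move 12: W@(2,3) -> caps B=1 W=0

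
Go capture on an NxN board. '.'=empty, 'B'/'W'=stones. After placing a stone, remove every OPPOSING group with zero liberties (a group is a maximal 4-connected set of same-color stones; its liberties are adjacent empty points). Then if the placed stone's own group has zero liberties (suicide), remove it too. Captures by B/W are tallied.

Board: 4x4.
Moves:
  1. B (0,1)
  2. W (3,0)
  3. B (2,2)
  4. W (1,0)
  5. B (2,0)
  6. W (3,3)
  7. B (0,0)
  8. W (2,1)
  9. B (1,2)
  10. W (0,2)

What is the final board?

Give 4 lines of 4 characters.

Answer: BBW.
W.B.
.WB.
W..W

Derivation:
Move 1: B@(0,1) -> caps B=0 W=0
Move 2: W@(3,0) -> caps B=0 W=0
Move 3: B@(2,2) -> caps B=0 W=0
Move 4: W@(1,0) -> caps B=0 W=0
Move 5: B@(2,0) -> caps B=0 W=0
Move 6: W@(3,3) -> caps B=0 W=0
Move 7: B@(0,0) -> caps B=0 W=0
Move 8: W@(2,1) -> caps B=0 W=1
Move 9: B@(1,2) -> caps B=0 W=1
Move 10: W@(0,2) -> caps B=0 W=1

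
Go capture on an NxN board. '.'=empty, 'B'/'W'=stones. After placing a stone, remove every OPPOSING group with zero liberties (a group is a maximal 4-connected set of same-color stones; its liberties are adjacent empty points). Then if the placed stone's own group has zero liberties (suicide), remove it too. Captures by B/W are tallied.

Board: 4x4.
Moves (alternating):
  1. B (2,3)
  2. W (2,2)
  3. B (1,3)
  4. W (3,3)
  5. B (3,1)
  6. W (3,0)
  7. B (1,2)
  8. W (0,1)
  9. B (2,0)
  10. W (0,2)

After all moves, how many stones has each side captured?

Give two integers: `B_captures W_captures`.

Answer: 1 0

Derivation:
Move 1: B@(2,3) -> caps B=0 W=0
Move 2: W@(2,2) -> caps B=0 W=0
Move 3: B@(1,3) -> caps B=0 W=0
Move 4: W@(3,3) -> caps B=0 W=0
Move 5: B@(3,1) -> caps B=0 W=0
Move 6: W@(3,0) -> caps B=0 W=0
Move 7: B@(1,2) -> caps B=0 W=0
Move 8: W@(0,1) -> caps B=0 W=0
Move 9: B@(2,0) -> caps B=1 W=0
Move 10: W@(0,2) -> caps B=1 W=0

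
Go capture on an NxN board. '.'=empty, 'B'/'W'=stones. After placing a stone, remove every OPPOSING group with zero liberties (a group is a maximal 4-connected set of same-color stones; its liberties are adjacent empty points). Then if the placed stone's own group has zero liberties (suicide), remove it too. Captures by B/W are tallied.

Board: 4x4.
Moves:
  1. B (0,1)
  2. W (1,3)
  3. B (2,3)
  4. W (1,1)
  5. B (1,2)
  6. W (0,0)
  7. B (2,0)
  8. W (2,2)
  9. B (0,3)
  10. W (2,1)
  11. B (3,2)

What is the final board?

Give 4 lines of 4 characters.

Answer: WB.B
.WB.
BWWB
..B.

Derivation:
Move 1: B@(0,1) -> caps B=0 W=0
Move 2: W@(1,3) -> caps B=0 W=0
Move 3: B@(2,3) -> caps B=0 W=0
Move 4: W@(1,1) -> caps B=0 W=0
Move 5: B@(1,2) -> caps B=0 W=0
Move 6: W@(0,0) -> caps B=0 W=0
Move 7: B@(2,0) -> caps B=0 W=0
Move 8: W@(2,2) -> caps B=0 W=0
Move 9: B@(0,3) -> caps B=1 W=0
Move 10: W@(2,1) -> caps B=1 W=0
Move 11: B@(3,2) -> caps B=1 W=0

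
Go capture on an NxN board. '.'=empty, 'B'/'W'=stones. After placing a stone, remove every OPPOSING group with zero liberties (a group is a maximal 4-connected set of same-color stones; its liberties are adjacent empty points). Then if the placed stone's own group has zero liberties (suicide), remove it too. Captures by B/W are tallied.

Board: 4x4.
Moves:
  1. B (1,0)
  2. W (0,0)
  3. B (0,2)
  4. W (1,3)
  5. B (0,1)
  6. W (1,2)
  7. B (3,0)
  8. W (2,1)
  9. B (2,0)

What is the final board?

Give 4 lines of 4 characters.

Answer: .BB.
B.WW
BW..
B...

Derivation:
Move 1: B@(1,0) -> caps B=0 W=0
Move 2: W@(0,0) -> caps B=0 W=0
Move 3: B@(0,2) -> caps B=0 W=0
Move 4: W@(1,3) -> caps B=0 W=0
Move 5: B@(0,1) -> caps B=1 W=0
Move 6: W@(1,2) -> caps B=1 W=0
Move 7: B@(3,0) -> caps B=1 W=0
Move 8: W@(2,1) -> caps B=1 W=0
Move 9: B@(2,0) -> caps B=1 W=0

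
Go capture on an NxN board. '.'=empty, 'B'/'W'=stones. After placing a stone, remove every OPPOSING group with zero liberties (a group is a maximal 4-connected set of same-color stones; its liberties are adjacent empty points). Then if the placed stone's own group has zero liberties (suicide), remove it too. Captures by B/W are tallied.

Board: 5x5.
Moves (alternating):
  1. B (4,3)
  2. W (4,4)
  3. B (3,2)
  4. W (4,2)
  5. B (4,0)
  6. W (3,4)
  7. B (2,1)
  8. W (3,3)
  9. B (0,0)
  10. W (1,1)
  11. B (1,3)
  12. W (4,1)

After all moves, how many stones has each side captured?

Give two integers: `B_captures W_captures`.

Move 1: B@(4,3) -> caps B=0 W=0
Move 2: W@(4,4) -> caps B=0 W=0
Move 3: B@(3,2) -> caps B=0 W=0
Move 4: W@(4,2) -> caps B=0 W=0
Move 5: B@(4,0) -> caps B=0 W=0
Move 6: W@(3,4) -> caps B=0 W=0
Move 7: B@(2,1) -> caps B=0 W=0
Move 8: W@(3,3) -> caps B=0 W=1
Move 9: B@(0,0) -> caps B=0 W=1
Move 10: W@(1,1) -> caps B=0 W=1
Move 11: B@(1,3) -> caps B=0 W=1
Move 12: W@(4,1) -> caps B=0 W=1

Answer: 0 1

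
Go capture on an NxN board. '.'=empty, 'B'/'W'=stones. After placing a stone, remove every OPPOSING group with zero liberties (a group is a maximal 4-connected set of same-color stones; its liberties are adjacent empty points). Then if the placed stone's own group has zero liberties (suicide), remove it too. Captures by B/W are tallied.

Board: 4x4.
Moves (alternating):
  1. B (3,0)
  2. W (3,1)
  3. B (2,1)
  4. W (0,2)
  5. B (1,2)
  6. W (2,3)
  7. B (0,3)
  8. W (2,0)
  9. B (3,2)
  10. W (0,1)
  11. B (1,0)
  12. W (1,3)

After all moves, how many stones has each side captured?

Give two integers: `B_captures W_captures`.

Answer: 0 2

Derivation:
Move 1: B@(3,0) -> caps B=0 W=0
Move 2: W@(3,1) -> caps B=0 W=0
Move 3: B@(2,1) -> caps B=0 W=0
Move 4: W@(0,2) -> caps B=0 W=0
Move 5: B@(1,2) -> caps B=0 W=0
Move 6: W@(2,3) -> caps B=0 W=0
Move 7: B@(0,3) -> caps B=0 W=0
Move 8: W@(2,0) -> caps B=0 W=1
Move 9: B@(3,2) -> caps B=0 W=1
Move 10: W@(0,1) -> caps B=0 W=1
Move 11: B@(1,0) -> caps B=0 W=1
Move 12: W@(1,3) -> caps B=0 W=2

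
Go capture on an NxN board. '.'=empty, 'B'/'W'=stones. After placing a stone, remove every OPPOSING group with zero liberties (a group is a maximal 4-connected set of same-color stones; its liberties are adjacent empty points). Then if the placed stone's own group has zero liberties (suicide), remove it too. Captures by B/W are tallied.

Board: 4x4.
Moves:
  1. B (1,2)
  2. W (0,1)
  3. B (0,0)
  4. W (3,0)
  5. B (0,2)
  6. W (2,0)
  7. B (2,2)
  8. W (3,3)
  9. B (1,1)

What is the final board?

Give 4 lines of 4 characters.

Move 1: B@(1,2) -> caps B=0 W=0
Move 2: W@(0,1) -> caps B=0 W=0
Move 3: B@(0,0) -> caps B=0 W=0
Move 4: W@(3,0) -> caps B=0 W=0
Move 5: B@(0,2) -> caps B=0 W=0
Move 6: W@(2,0) -> caps B=0 W=0
Move 7: B@(2,2) -> caps B=0 W=0
Move 8: W@(3,3) -> caps B=0 W=0
Move 9: B@(1,1) -> caps B=1 W=0

Answer: B.B.
.BB.
W.B.
W..W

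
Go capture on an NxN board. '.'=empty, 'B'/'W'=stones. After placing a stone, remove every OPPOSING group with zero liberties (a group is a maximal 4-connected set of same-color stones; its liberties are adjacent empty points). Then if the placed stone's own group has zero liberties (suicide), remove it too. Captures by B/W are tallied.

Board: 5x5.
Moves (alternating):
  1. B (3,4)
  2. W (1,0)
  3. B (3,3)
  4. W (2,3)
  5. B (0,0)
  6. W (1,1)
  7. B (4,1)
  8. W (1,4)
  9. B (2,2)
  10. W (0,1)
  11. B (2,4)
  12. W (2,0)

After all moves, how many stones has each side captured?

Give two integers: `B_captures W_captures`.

Answer: 0 1

Derivation:
Move 1: B@(3,4) -> caps B=0 W=0
Move 2: W@(1,0) -> caps B=0 W=0
Move 3: B@(3,3) -> caps B=0 W=0
Move 4: W@(2,3) -> caps B=0 W=0
Move 5: B@(0,0) -> caps B=0 W=0
Move 6: W@(1,1) -> caps B=0 W=0
Move 7: B@(4,1) -> caps B=0 W=0
Move 8: W@(1,4) -> caps B=0 W=0
Move 9: B@(2,2) -> caps B=0 W=0
Move 10: W@(0,1) -> caps B=0 W=1
Move 11: B@(2,4) -> caps B=0 W=1
Move 12: W@(2,0) -> caps B=0 W=1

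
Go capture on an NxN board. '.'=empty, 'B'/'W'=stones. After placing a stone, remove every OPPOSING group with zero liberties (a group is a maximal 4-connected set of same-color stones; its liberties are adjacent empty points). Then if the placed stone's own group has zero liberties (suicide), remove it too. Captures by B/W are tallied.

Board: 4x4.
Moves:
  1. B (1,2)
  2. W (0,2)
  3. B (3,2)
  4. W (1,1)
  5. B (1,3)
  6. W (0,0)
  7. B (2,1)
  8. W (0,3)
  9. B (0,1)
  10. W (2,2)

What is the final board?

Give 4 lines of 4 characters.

Move 1: B@(1,2) -> caps B=0 W=0
Move 2: W@(0,2) -> caps B=0 W=0
Move 3: B@(3,2) -> caps B=0 W=0
Move 4: W@(1,1) -> caps B=0 W=0
Move 5: B@(1,3) -> caps B=0 W=0
Move 6: W@(0,0) -> caps B=0 W=0
Move 7: B@(2,1) -> caps B=0 W=0
Move 8: W@(0,3) -> caps B=0 W=0
Move 9: B@(0,1) -> caps B=2 W=0
Move 10: W@(2,2) -> caps B=2 W=0

Answer: WB..
.WBB
.BW.
..B.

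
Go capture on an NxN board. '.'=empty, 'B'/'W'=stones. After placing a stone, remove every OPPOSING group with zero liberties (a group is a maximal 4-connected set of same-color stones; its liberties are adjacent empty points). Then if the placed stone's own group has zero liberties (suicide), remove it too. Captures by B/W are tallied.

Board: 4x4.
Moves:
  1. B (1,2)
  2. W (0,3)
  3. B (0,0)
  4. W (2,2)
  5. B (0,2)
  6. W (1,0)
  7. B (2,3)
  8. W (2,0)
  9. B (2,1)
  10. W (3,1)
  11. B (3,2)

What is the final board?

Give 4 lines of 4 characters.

Answer: B.BW
W.B.
WB.B
.WB.

Derivation:
Move 1: B@(1,2) -> caps B=0 W=0
Move 2: W@(0,3) -> caps B=0 W=0
Move 3: B@(0,0) -> caps B=0 W=0
Move 4: W@(2,2) -> caps B=0 W=0
Move 5: B@(0,2) -> caps B=0 W=0
Move 6: W@(1,0) -> caps B=0 W=0
Move 7: B@(2,3) -> caps B=0 W=0
Move 8: W@(2,0) -> caps B=0 W=0
Move 9: B@(2,1) -> caps B=0 W=0
Move 10: W@(3,1) -> caps B=0 W=0
Move 11: B@(3,2) -> caps B=1 W=0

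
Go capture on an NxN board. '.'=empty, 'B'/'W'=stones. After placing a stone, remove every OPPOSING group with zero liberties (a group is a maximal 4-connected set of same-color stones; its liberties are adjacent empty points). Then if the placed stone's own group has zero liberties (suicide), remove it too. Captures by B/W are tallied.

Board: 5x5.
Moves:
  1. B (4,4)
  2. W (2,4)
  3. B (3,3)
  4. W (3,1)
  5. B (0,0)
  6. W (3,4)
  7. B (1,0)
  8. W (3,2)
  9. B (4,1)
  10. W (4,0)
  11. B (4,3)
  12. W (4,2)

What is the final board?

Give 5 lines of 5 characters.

Answer: B....
B....
....W
.WWBW
W.WBB

Derivation:
Move 1: B@(4,4) -> caps B=0 W=0
Move 2: W@(2,4) -> caps B=0 W=0
Move 3: B@(3,3) -> caps B=0 W=0
Move 4: W@(3,1) -> caps B=0 W=0
Move 5: B@(0,0) -> caps B=0 W=0
Move 6: W@(3,4) -> caps B=0 W=0
Move 7: B@(1,0) -> caps B=0 W=0
Move 8: W@(3,2) -> caps B=0 W=0
Move 9: B@(4,1) -> caps B=0 W=0
Move 10: W@(4,0) -> caps B=0 W=0
Move 11: B@(4,3) -> caps B=0 W=0
Move 12: W@(4,2) -> caps B=0 W=1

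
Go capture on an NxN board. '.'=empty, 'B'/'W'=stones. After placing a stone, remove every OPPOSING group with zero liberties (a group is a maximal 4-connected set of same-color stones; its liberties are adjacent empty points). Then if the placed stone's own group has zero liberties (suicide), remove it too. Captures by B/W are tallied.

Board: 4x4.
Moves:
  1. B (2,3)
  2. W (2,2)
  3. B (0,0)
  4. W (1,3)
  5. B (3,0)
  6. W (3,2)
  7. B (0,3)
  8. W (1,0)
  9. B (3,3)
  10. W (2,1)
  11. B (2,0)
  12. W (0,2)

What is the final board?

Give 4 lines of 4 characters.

Move 1: B@(2,3) -> caps B=0 W=0
Move 2: W@(2,2) -> caps B=0 W=0
Move 3: B@(0,0) -> caps B=0 W=0
Move 4: W@(1,3) -> caps B=0 W=0
Move 5: B@(3,0) -> caps B=0 W=0
Move 6: W@(3,2) -> caps B=0 W=0
Move 7: B@(0,3) -> caps B=0 W=0
Move 8: W@(1,0) -> caps B=0 W=0
Move 9: B@(3,3) -> caps B=0 W=0
Move 10: W@(2,1) -> caps B=0 W=0
Move 11: B@(2,0) -> caps B=0 W=0
Move 12: W@(0,2) -> caps B=0 W=1

Answer: B.W.
W..W
BWW.
B.W.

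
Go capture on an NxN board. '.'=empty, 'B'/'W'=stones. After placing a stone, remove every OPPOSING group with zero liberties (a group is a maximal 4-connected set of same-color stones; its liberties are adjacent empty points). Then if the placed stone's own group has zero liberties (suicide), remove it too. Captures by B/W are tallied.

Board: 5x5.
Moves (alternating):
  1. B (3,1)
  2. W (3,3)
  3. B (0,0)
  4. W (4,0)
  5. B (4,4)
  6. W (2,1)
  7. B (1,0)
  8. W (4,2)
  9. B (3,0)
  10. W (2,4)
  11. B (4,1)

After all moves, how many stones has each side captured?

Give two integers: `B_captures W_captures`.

Answer: 1 0

Derivation:
Move 1: B@(3,1) -> caps B=0 W=0
Move 2: W@(3,3) -> caps B=0 W=0
Move 3: B@(0,0) -> caps B=0 W=0
Move 4: W@(4,0) -> caps B=0 W=0
Move 5: B@(4,4) -> caps B=0 W=0
Move 6: W@(2,1) -> caps B=0 W=0
Move 7: B@(1,0) -> caps B=0 W=0
Move 8: W@(4,2) -> caps B=0 W=0
Move 9: B@(3,0) -> caps B=0 W=0
Move 10: W@(2,4) -> caps B=0 W=0
Move 11: B@(4,1) -> caps B=1 W=0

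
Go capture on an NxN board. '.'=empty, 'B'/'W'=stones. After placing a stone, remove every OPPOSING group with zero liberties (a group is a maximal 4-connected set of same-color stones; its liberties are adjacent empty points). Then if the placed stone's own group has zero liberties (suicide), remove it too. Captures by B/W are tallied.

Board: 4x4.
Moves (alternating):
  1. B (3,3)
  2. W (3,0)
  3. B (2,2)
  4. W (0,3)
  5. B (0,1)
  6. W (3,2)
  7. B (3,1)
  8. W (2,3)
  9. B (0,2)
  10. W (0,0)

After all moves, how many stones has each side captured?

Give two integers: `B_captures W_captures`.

Move 1: B@(3,3) -> caps B=0 W=0
Move 2: W@(3,0) -> caps B=0 W=0
Move 3: B@(2,2) -> caps B=0 W=0
Move 4: W@(0,3) -> caps B=0 W=0
Move 5: B@(0,1) -> caps B=0 W=0
Move 6: W@(3,2) -> caps B=0 W=0
Move 7: B@(3,1) -> caps B=1 W=0
Move 8: W@(2,3) -> caps B=1 W=0
Move 9: B@(0,2) -> caps B=1 W=0
Move 10: W@(0,0) -> caps B=1 W=0

Answer: 1 0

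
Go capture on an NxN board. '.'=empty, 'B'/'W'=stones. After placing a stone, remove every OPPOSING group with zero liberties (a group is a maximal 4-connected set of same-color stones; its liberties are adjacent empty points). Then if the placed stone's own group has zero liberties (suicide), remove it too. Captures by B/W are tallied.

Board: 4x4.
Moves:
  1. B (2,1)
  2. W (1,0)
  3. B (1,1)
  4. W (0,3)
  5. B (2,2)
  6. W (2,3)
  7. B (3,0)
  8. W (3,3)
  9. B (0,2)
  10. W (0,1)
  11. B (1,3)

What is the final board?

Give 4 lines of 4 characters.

Answer: .WB.
WB.B
.BBW
B..W

Derivation:
Move 1: B@(2,1) -> caps B=0 W=0
Move 2: W@(1,0) -> caps B=0 W=0
Move 3: B@(1,1) -> caps B=0 W=0
Move 4: W@(0,3) -> caps B=0 W=0
Move 5: B@(2,2) -> caps B=0 W=0
Move 6: W@(2,3) -> caps B=0 W=0
Move 7: B@(3,0) -> caps B=0 W=0
Move 8: W@(3,3) -> caps B=0 W=0
Move 9: B@(0,2) -> caps B=0 W=0
Move 10: W@(0,1) -> caps B=0 W=0
Move 11: B@(1,3) -> caps B=1 W=0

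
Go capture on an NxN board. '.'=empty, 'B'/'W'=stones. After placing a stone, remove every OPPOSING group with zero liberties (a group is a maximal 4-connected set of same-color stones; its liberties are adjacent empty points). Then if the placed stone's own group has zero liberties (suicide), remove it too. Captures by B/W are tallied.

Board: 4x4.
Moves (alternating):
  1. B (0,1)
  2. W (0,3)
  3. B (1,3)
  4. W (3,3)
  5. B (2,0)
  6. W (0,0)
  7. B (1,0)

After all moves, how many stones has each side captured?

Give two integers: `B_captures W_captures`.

Answer: 1 0

Derivation:
Move 1: B@(0,1) -> caps B=0 W=0
Move 2: W@(0,3) -> caps B=0 W=0
Move 3: B@(1,3) -> caps B=0 W=0
Move 4: W@(3,3) -> caps B=0 W=0
Move 5: B@(2,0) -> caps B=0 W=0
Move 6: W@(0,0) -> caps B=0 W=0
Move 7: B@(1,0) -> caps B=1 W=0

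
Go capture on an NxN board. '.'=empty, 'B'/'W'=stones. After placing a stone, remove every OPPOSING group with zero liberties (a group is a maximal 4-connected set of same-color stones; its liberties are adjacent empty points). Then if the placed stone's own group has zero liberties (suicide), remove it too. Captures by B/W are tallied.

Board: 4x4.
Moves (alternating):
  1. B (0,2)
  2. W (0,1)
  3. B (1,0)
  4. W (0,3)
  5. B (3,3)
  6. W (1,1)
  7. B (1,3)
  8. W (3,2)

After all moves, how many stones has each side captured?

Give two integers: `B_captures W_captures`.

Move 1: B@(0,2) -> caps B=0 W=0
Move 2: W@(0,1) -> caps B=0 W=0
Move 3: B@(1,0) -> caps B=0 W=0
Move 4: W@(0,3) -> caps B=0 W=0
Move 5: B@(3,3) -> caps B=0 W=0
Move 6: W@(1,1) -> caps B=0 W=0
Move 7: B@(1,3) -> caps B=1 W=0
Move 8: W@(3,2) -> caps B=1 W=0

Answer: 1 0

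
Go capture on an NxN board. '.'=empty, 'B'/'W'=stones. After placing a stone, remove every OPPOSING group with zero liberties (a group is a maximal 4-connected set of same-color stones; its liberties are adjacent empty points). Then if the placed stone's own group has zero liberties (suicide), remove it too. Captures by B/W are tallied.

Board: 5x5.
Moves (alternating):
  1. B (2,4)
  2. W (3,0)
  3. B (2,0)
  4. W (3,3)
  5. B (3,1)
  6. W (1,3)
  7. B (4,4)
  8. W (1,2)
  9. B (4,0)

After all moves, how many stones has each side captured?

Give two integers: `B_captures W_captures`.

Answer: 1 0

Derivation:
Move 1: B@(2,4) -> caps B=0 W=0
Move 2: W@(3,0) -> caps B=0 W=0
Move 3: B@(2,0) -> caps B=0 W=0
Move 4: W@(3,3) -> caps B=0 W=0
Move 5: B@(3,1) -> caps B=0 W=0
Move 6: W@(1,3) -> caps B=0 W=0
Move 7: B@(4,4) -> caps B=0 W=0
Move 8: W@(1,2) -> caps B=0 W=0
Move 9: B@(4,0) -> caps B=1 W=0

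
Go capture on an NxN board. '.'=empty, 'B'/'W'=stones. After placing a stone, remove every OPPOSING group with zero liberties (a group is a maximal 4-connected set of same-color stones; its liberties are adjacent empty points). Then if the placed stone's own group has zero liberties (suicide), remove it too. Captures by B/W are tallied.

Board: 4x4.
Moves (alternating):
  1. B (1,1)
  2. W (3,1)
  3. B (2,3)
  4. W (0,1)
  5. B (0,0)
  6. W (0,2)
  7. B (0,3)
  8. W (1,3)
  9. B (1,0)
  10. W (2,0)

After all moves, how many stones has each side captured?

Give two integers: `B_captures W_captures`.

Move 1: B@(1,1) -> caps B=0 W=0
Move 2: W@(3,1) -> caps B=0 W=0
Move 3: B@(2,3) -> caps B=0 W=0
Move 4: W@(0,1) -> caps B=0 W=0
Move 5: B@(0,0) -> caps B=0 W=0
Move 6: W@(0,2) -> caps B=0 W=0
Move 7: B@(0,3) -> caps B=0 W=0
Move 8: W@(1,3) -> caps B=0 W=1
Move 9: B@(1,0) -> caps B=0 W=1
Move 10: W@(2,0) -> caps B=0 W=1

Answer: 0 1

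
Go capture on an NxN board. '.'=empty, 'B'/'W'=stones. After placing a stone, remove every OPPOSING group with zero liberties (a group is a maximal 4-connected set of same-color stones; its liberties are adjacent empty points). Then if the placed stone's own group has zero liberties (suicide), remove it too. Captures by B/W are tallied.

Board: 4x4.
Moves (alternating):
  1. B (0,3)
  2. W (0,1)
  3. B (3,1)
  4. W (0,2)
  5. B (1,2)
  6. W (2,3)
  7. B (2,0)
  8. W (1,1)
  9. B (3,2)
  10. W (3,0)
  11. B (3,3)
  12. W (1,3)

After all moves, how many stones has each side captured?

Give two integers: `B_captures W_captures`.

Move 1: B@(0,3) -> caps B=0 W=0
Move 2: W@(0,1) -> caps B=0 W=0
Move 3: B@(3,1) -> caps B=0 W=0
Move 4: W@(0,2) -> caps B=0 W=0
Move 5: B@(1,2) -> caps B=0 W=0
Move 6: W@(2,3) -> caps B=0 W=0
Move 7: B@(2,0) -> caps B=0 W=0
Move 8: W@(1,1) -> caps B=0 W=0
Move 9: B@(3,2) -> caps B=0 W=0
Move 10: W@(3,0) -> caps B=0 W=0
Move 11: B@(3,3) -> caps B=0 W=0
Move 12: W@(1,3) -> caps B=0 W=1

Answer: 0 1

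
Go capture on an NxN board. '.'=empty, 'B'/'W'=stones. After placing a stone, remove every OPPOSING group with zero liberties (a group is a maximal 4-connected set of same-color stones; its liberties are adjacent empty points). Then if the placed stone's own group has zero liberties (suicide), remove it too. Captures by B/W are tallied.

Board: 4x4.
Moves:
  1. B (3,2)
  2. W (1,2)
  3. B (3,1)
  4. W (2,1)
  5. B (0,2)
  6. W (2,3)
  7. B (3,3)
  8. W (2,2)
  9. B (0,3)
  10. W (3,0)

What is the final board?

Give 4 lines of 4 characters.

Move 1: B@(3,2) -> caps B=0 W=0
Move 2: W@(1,2) -> caps B=0 W=0
Move 3: B@(3,1) -> caps B=0 W=0
Move 4: W@(2,1) -> caps B=0 W=0
Move 5: B@(0,2) -> caps B=0 W=0
Move 6: W@(2,3) -> caps B=0 W=0
Move 7: B@(3,3) -> caps B=0 W=0
Move 8: W@(2,2) -> caps B=0 W=0
Move 9: B@(0,3) -> caps B=0 W=0
Move 10: W@(3,0) -> caps B=0 W=3

Answer: ..BB
..W.
.WWW
W...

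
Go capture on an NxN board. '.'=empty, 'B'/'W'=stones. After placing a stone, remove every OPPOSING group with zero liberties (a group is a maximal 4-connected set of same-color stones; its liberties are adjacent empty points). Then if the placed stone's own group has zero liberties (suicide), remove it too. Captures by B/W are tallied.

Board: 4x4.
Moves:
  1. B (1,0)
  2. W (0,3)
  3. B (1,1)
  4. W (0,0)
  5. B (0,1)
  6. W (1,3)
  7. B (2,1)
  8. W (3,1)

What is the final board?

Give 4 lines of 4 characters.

Move 1: B@(1,0) -> caps B=0 W=0
Move 2: W@(0,3) -> caps B=0 W=0
Move 3: B@(1,1) -> caps B=0 W=0
Move 4: W@(0,0) -> caps B=0 W=0
Move 5: B@(0,1) -> caps B=1 W=0
Move 6: W@(1,3) -> caps B=1 W=0
Move 7: B@(2,1) -> caps B=1 W=0
Move 8: W@(3,1) -> caps B=1 W=0

Answer: .B.W
BB.W
.B..
.W..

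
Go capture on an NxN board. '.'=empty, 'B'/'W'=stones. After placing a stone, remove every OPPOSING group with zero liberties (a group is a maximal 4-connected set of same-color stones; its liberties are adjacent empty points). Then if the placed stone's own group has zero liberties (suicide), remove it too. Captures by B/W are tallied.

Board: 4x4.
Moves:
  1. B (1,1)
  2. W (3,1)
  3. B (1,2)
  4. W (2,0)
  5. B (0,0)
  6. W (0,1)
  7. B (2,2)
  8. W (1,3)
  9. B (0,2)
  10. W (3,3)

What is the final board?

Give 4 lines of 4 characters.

Answer: B.B.
.BBW
W.B.
.W.W

Derivation:
Move 1: B@(1,1) -> caps B=0 W=0
Move 2: W@(3,1) -> caps B=0 W=0
Move 3: B@(1,2) -> caps B=0 W=0
Move 4: W@(2,0) -> caps B=0 W=0
Move 5: B@(0,0) -> caps B=0 W=0
Move 6: W@(0,1) -> caps B=0 W=0
Move 7: B@(2,2) -> caps B=0 W=0
Move 8: W@(1,3) -> caps B=0 W=0
Move 9: B@(0,2) -> caps B=1 W=0
Move 10: W@(3,3) -> caps B=1 W=0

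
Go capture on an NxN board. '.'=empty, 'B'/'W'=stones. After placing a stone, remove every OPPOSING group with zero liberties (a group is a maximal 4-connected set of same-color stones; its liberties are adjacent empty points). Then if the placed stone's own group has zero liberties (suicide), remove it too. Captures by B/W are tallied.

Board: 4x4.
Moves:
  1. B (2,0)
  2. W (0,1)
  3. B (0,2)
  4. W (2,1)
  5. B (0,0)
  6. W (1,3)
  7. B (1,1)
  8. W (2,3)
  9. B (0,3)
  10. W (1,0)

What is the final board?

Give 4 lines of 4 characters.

Move 1: B@(2,0) -> caps B=0 W=0
Move 2: W@(0,1) -> caps B=0 W=0
Move 3: B@(0,2) -> caps B=0 W=0
Move 4: W@(2,1) -> caps B=0 W=0
Move 5: B@(0,0) -> caps B=0 W=0
Move 6: W@(1,3) -> caps B=0 W=0
Move 7: B@(1,1) -> caps B=1 W=0
Move 8: W@(2,3) -> caps B=1 W=0
Move 9: B@(0,3) -> caps B=1 W=0
Move 10: W@(1,0) -> caps B=1 W=0

Answer: B.BB
.B.W
BW.W
....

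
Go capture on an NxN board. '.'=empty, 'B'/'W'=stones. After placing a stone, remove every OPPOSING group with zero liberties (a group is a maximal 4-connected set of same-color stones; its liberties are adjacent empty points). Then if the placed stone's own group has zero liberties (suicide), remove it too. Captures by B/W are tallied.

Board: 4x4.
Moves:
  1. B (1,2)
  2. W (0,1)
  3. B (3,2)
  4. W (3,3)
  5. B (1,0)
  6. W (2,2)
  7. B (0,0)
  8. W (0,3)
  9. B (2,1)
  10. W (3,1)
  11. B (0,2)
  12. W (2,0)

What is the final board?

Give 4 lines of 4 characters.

Move 1: B@(1,2) -> caps B=0 W=0
Move 2: W@(0,1) -> caps B=0 W=0
Move 3: B@(3,2) -> caps B=0 W=0
Move 4: W@(3,3) -> caps B=0 W=0
Move 5: B@(1,0) -> caps B=0 W=0
Move 6: W@(2,2) -> caps B=0 W=0
Move 7: B@(0,0) -> caps B=0 W=0
Move 8: W@(0,3) -> caps B=0 W=0
Move 9: B@(2,1) -> caps B=0 W=0
Move 10: W@(3,1) -> caps B=0 W=1
Move 11: B@(0,2) -> caps B=0 W=1
Move 12: W@(2,0) -> caps B=0 W=1

Answer: BWBW
B.B.
WBW.
.W.W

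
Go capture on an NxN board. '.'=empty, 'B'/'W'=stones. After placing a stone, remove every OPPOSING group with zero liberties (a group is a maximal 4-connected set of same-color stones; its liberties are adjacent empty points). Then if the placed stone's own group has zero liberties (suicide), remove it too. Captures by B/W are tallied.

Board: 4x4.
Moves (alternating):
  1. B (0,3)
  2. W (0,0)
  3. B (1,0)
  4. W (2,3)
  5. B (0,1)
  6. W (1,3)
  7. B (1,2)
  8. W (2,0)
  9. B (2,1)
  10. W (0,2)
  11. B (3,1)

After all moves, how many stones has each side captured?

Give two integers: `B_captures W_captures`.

Move 1: B@(0,3) -> caps B=0 W=0
Move 2: W@(0,0) -> caps B=0 W=0
Move 3: B@(1,0) -> caps B=0 W=0
Move 4: W@(2,3) -> caps B=0 W=0
Move 5: B@(0,1) -> caps B=1 W=0
Move 6: W@(1,3) -> caps B=1 W=0
Move 7: B@(1,2) -> caps B=1 W=0
Move 8: W@(2,0) -> caps B=1 W=0
Move 9: B@(2,1) -> caps B=1 W=0
Move 10: W@(0,2) -> caps B=1 W=1
Move 11: B@(3,1) -> caps B=1 W=1

Answer: 1 1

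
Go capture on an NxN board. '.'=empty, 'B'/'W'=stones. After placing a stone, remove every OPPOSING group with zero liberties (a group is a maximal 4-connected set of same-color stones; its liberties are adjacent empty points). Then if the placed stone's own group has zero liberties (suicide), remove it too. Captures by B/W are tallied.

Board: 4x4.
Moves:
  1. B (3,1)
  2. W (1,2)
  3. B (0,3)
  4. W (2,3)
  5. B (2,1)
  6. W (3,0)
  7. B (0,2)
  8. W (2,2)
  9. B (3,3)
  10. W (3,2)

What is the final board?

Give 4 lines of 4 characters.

Move 1: B@(3,1) -> caps B=0 W=0
Move 2: W@(1,2) -> caps B=0 W=0
Move 3: B@(0,3) -> caps B=0 W=0
Move 4: W@(2,3) -> caps B=0 W=0
Move 5: B@(2,1) -> caps B=0 W=0
Move 6: W@(3,0) -> caps B=0 W=0
Move 7: B@(0,2) -> caps B=0 W=0
Move 8: W@(2,2) -> caps B=0 W=0
Move 9: B@(3,3) -> caps B=0 W=0
Move 10: W@(3,2) -> caps B=0 W=1

Answer: ..BB
..W.
.BWW
WBW.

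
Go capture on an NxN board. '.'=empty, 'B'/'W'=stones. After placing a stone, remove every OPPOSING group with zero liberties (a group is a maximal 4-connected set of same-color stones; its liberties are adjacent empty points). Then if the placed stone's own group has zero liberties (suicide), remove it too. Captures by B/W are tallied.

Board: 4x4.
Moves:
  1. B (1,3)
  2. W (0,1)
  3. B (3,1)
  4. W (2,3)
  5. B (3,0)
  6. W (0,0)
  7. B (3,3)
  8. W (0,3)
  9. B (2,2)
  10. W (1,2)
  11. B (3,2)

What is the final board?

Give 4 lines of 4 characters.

Move 1: B@(1,3) -> caps B=0 W=0
Move 2: W@(0,1) -> caps B=0 W=0
Move 3: B@(3,1) -> caps B=0 W=0
Move 4: W@(2,3) -> caps B=0 W=0
Move 5: B@(3,0) -> caps B=0 W=0
Move 6: W@(0,0) -> caps B=0 W=0
Move 7: B@(3,3) -> caps B=0 W=0
Move 8: W@(0,3) -> caps B=0 W=0
Move 9: B@(2,2) -> caps B=1 W=0
Move 10: W@(1,2) -> caps B=1 W=0
Move 11: B@(3,2) -> caps B=1 W=0

Answer: WW.W
..WB
..B.
BBBB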